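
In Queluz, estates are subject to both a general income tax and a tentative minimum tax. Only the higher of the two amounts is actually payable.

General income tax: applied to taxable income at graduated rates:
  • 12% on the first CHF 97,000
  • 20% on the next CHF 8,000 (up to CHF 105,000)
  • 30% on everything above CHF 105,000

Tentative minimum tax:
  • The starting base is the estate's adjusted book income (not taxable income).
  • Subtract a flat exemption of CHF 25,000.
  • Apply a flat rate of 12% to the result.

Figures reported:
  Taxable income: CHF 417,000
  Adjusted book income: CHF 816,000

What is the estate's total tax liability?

CHF 106,840

General income tax:
  CHF 97,000 × 12% = CHF 11,640
  CHF 8,000 × 20% = CHF 1,600
  CHF 312,000 × 30% = CHF 93,600
  → CHF 106,840

Tentative minimum tax:
  Base (adjusted book income): CHF 816,000
  Less exemption CHF 25,000 → base CHF 791,000
  CHF 791,000 × 12% = CHF 94,920

CHF 106,840 > CHF 94,920, so the general income tax governs.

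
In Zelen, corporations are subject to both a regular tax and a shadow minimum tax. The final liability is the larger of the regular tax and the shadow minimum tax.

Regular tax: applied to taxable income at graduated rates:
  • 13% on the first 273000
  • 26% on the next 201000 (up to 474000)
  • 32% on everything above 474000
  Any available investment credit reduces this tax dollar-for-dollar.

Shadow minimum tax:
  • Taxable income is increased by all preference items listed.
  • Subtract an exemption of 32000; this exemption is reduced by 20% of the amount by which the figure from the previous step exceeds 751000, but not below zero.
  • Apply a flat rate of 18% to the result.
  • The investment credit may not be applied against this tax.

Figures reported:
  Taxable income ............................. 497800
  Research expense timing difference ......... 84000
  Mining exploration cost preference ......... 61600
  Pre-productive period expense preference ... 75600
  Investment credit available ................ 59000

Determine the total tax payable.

Shadow minimum tax:
  Adjusted income: 497800 + 84000 + 61600 + 75600 = 719000
  Exemption: 719000 ≤ 751000, so full 32000 applies
  Base: 719000 − 32000 = 687000
  687000 × 18% = 123660

Regular tax:
  273000 × 13% = 35490
  201000 × 26% = 52260
  23800 × 32% = 7616
  → 95366
  Less investment credit 59000 → 36366

123660 > 36366, so the shadow minimum tax is the binding amount.

123660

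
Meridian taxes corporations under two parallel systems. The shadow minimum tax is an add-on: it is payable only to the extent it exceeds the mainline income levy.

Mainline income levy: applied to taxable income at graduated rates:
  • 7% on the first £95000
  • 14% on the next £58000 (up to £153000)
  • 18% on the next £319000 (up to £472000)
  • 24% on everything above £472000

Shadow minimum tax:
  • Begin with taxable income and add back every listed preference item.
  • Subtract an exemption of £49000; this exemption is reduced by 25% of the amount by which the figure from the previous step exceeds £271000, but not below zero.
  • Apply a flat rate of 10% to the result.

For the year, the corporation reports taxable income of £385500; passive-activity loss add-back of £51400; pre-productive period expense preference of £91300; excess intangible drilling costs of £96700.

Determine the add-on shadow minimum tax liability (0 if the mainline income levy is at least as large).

Shadow minimum tax:
  Adjusted income: £385500 + £51400 + £91300 + £96700 = £624900
  Exemption: 25% × (£624900 − £271000) = £88475 ≥ £49000, so the exemption is fully phased out
  Base: £624900 − £0 = £624900
  £624900 × 10% = £62490

Mainline income levy:
  £95000 × 7% = £6650
  £58000 × 14% = £8120
  £232500 × 18% = £41850
  → £56620

Excess of shadow minimum tax over mainline income levy: £62490 − £56620 = £5870.

£5870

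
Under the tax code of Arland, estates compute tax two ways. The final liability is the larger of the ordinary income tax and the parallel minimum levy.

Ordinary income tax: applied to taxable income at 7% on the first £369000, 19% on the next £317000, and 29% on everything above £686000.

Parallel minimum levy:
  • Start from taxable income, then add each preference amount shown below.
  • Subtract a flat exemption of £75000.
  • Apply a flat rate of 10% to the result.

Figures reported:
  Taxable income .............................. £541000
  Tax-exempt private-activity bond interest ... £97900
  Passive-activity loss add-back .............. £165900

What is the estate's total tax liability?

£72980

Parallel minimum levy:
  Adjusted income: £541000 + £97900 + £165900 = £804800
  Less exemption £75000 → base £729800
  £729800 × 10% = £72980

Ordinary income tax:
  £369000 × 7% = £25830
  £172000 × 19% = £32680
  → £58510

£72980 > £58510, so the parallel minimum levy is the binding amount.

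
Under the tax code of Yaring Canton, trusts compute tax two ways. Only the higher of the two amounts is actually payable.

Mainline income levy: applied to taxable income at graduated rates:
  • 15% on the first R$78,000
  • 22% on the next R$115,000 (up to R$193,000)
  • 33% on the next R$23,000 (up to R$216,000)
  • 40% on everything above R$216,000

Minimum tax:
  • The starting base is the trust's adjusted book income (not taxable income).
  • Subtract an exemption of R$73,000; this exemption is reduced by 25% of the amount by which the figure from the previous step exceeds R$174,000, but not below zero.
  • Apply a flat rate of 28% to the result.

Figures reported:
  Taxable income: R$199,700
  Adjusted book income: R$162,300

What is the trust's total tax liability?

R$39,211

Mainline income levy:
  R$78,000 × 15% = R$11,700
  R$115,000 × 22% = R$25,300
  R$6,700 × 33% = R$2,211
  → R$39,211

Minimum tax:
  Base (adjusted book income): R$162,300
  Exemption: R$162,300 ≤ R$174,000, so full R$73,000 applies
  Base: R$162,300 − R$73,000 = R$89,300
  R$89,300 × 28% = R$25,004

R$39,211 > R$25,004, so the mainline income levy governs.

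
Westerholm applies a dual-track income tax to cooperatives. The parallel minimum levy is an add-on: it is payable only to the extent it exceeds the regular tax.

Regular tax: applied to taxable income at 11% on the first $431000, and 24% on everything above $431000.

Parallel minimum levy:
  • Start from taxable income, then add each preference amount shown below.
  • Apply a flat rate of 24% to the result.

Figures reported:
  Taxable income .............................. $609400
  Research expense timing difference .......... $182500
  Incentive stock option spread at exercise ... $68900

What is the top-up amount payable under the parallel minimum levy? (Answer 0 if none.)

$116366

Regular tax:
  $431000 × 11% = $47410
  $178400 × 24% = $42816
  → $90226

Parallel minimum levy:
  Adjusted income: $609400 + $182500 + $68900 = $860800
  $860800 × 24% = $206592

Excess of parallel minimum levy over regular tax: $206592 − $90226 = $116366.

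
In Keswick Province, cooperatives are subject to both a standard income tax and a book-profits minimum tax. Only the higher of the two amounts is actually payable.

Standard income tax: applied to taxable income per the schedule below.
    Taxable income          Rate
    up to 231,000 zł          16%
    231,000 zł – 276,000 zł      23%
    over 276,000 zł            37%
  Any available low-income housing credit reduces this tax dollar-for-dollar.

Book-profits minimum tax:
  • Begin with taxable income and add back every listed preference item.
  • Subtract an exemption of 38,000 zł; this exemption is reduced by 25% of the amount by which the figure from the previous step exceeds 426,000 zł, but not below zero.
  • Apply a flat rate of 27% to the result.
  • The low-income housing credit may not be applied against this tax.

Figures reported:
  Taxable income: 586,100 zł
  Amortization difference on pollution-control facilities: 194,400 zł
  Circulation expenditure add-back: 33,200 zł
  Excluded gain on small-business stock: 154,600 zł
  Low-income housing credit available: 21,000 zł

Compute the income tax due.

261,441 zł

Standard income tax:
  231,000 zł × 16% = 36,960 zł
  45,000 zł × 23% = 10,350 zł
  310,100 zł × 37% = 114,737 zł
  → 162,047 zł
  Less low-income housing credit 21,000 zł → 141,047 zł

Book-profits minimum tax:
  Adjusted income: 586,100 zł + 194,400 zł + 33,200 zł + 154,600 zł = 968,300 zł
  Exemption: 25% × (968,300 zł − 426,000 zł) = 135,575 zł ≥ 38,000 zł, so the exemption is fully phased out
  Base: 968,300 zł − 0 zł = 968,300 zł
  968,300 zł × 27% = 261,441 zł

261,441 zł > 141,047 zł, so the book-profits minimum tax is the binding amount.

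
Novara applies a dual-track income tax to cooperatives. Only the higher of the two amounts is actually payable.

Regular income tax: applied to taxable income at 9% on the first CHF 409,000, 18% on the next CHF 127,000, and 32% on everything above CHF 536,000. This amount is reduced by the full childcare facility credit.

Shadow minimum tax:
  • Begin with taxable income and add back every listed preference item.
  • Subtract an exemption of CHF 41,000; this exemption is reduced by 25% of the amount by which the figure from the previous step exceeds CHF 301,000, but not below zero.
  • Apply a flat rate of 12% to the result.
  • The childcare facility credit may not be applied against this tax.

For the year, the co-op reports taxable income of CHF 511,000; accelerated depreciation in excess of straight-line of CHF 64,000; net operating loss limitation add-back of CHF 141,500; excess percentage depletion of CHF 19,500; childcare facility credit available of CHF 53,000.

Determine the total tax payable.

CHF 88,320

Regular income tax:
  CHF 409,000 × 9% = CHF 36,810
  CHF 102,000 × 18% = CHF 18,360
  → CHF 55,170
  Less childcare facility credit CHF 53,000 → CHF 2,170

Shadow minimum tax:
  Adjusted income: CHF 511,000 + CHF 64,000 + CHF 141,500 + CHF 19,500 = CHF 736,000
  Exemption: 25% × (CHF 736,000 − CHF 301,000) = CHF 108,750 ≥ CHF 41,000, so the exemption is fully phased out
  Base: CHF 736,000 − CHF 0 = CHF 736,000
  CHF 736,000 × 12% = CHF 88,320

CHF 88,320 > CHF 2,170, so the shadow minimum tax is the binding amount.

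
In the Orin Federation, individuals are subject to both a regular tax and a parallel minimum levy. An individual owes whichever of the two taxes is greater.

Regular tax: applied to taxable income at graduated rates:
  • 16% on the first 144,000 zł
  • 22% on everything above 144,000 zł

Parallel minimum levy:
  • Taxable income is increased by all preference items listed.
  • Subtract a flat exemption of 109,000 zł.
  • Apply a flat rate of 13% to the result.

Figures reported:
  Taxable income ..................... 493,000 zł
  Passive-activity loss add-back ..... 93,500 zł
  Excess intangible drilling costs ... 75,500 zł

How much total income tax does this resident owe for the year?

99,820 zł

Parallel minimum levy:
  Adjusted income: 493,000 zł + 93,500 zł + 75,500 zł = 662,000 zł
  Less exemption 109,000 zł → base 553,000 zł
  553,000 zł × 13% = 71,890 zł

Regular tax:
  144,000 zł × 16% = 23,040 zł
  349,000 zł × 22% = 76,780 zł
  → 99,820 zł

99,820 zł > 71,890 zł, so the regular tax governs.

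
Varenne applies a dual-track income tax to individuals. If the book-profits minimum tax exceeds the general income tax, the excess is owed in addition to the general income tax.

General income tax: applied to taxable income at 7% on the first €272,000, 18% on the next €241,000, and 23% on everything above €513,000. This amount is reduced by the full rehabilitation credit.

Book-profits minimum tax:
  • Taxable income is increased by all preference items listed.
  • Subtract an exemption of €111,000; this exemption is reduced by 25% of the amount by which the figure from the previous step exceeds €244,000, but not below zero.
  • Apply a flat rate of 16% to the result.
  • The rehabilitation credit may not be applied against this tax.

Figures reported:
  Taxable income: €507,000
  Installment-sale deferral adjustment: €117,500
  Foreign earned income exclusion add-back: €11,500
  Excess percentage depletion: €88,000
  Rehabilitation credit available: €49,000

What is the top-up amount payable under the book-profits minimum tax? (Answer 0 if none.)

Book-profits minimum tax:
  Adjusted income: €507,000 + €117,500 + €11,500 + €88,000 = €724,000
  Exemption: 25% × (€724,000 − €244,000) = €120,000 ≥ €111,000, so the exemption is fully phased out
  Base: €724,000 − €0 = €724,000
  €724,000 × 16% = €115,840

General income tax:
  €272,000 × 7% = €19,040
  €235,000 × 18% = €42,300
  → €61,340
  Less rehabilitation credit €49,000 → €12,340

Excess of book-profits minimum tax over general income tax: €115,840 − €12,340 = €103,500.

€103,500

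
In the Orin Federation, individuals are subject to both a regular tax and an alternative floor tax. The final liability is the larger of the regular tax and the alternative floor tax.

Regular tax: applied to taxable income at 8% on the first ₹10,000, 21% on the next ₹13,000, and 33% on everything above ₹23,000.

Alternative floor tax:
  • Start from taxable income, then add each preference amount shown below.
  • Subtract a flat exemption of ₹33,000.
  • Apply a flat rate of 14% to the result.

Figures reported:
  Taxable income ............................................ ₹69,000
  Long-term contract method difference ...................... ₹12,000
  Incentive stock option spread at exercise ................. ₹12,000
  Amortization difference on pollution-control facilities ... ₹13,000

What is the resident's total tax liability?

₹18,710

Alternative floor tax:
  Adjusted income: ₹69,000 + ₹12,000 + ₹12,000 + ₹13,000 = ₹106,000
  Less exemption ₹33,000 → base ₹73,000
  ₹73,000 × 14% = ₹10,220

Regular tax:
  ₹10,000 × 8% = ₹800
  ₹13,000 × 21% = ₹2,730
  ₹46,000 × 33% = ₹15,180
  → ₹18,710

₹18,710 > ₹10,220, so the regular tax governs.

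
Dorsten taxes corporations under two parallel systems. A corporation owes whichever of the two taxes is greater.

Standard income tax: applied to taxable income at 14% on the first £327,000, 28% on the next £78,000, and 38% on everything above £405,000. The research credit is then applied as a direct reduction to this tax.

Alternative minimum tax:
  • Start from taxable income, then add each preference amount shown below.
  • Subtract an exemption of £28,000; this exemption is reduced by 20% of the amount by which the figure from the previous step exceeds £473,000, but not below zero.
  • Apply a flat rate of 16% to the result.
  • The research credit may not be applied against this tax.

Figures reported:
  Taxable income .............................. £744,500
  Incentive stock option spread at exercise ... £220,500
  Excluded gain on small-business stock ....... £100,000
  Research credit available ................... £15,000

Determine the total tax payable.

Standard income tax:
  £327,000 × 14% = £45,780
  £78,000 × 28% = £21,840
  £339,500 × 38% = £129,010
  → £196,630
  Less research credit £15,000 → £181,630

Alternative minimum tax:
  Adjusted income: £744,500 + £220,500 + £100,000 = £1,065,000
  Exemption: 20% × (£1,065,000 − £473,000) = £118,400 ≥ £28,000, so the exemption is fully phased out
  Base: £1,065,000 − £0 = £1,065,000
  £1,065,000 × 16% = £170,400

£181,630 > £170,400, so the standard income tax governs.

£181,630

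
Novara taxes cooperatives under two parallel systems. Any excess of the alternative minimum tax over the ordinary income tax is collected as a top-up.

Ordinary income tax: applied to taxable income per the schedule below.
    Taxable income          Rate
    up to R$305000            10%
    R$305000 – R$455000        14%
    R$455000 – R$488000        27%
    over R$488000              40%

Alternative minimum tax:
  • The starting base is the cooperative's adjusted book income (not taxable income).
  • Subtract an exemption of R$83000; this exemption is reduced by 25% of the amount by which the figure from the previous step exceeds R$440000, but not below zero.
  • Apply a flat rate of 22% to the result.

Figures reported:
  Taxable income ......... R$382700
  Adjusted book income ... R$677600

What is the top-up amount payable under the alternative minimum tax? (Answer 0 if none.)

Alternative minimum tax:
  Base (adjusted book income): R$677600
  Exemption: R$83000 − 25% × (R$677600 − R$440000) = R$83000 − R$59400 = R$23600
  Base: R$677600 − R$23600 = R$654000
  R$654000 × 22% = R$143880

Ordinary income tax:
  R$305000 × 10% = R$30500
  R$77700 × 14% = R$10878
  → R$41378

Excess of alternative minimum tax over ordinary income tax: R$143880 − R$41378 = R$102502.

R$102502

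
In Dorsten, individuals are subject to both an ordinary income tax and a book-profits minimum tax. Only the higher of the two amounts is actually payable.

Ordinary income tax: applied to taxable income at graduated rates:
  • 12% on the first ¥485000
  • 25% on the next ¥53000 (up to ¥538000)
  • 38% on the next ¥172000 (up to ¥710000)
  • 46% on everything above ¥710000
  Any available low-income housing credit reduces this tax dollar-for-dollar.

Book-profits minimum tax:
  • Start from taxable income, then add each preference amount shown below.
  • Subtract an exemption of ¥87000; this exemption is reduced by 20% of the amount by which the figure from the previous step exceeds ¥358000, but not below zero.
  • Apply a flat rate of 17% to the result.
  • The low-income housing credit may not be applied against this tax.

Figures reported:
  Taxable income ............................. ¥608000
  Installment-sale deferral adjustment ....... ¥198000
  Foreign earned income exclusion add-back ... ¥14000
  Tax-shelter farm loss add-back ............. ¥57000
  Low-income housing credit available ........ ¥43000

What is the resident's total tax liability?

¥149090

Book-profits minimum tax:
  Adjusted income: ¥608000 + ¥198000 + ¥14000 + ¥57000 = ¥877000
  Exemption: 20% × (¥877000 − ¥358000) = ¥103800 ≥ ¥87000, so the exemption is fully phased out
  Base: ¥877000 − ¥0 = ¥877000
  ¥877000 × 17% = ¥149090

Ordinary income tax:
  ¥485000 × 12% = ¥58200
  ¥53000 × 25% = ¥13250
  ¥70000 × 38% = ¥26600
  → ¥98050
  Less low-income housing credit ¥43000 → ¥55050

¥149090 > ¥55050, so the book-profits minimum tax is the binding amount.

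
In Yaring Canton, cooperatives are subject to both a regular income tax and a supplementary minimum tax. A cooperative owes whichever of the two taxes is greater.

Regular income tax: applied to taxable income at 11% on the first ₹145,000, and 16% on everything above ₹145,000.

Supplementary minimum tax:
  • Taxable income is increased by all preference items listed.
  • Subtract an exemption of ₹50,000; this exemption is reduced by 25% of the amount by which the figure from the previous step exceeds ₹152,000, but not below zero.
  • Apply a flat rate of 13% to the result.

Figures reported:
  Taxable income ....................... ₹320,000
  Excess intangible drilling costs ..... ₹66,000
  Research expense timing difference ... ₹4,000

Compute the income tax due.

₹50,700

Regular income tax:
  ₹145,000 × 11% = ₹15,950
  ₹175,000 × 16% = ₹28,000
  → ₹43,950

Supplementary minimum tax:
  Adjusted income: ₹320,000 + ₹66,000 + ₹4,000 = ₹390,000
  Exemption: 25% × (₹390,000 − ₹152,000) = ₹59,500 ≥ ₹50,000, so the exemption is fully phased out
  Base: ₹390,000 − ₹0 = ₹390,000
  ₹390,000 × 13% = ₹50,700

₹50,700 > ₹43,950, so the supplementary minimum tax is the binding amount.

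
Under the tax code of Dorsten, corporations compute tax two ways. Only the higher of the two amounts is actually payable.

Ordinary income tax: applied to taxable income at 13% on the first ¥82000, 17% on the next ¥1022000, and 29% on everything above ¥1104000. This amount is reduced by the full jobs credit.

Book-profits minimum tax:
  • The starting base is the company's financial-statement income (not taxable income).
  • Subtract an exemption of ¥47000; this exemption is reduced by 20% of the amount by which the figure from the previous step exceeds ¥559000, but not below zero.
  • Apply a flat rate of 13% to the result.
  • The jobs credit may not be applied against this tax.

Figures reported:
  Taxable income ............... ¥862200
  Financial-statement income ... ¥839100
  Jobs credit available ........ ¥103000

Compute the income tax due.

¥109083

Ordinary income tax:
  ¥82000 × 13% = ¥10660
  ¥780200 × 17% = ¥132634
  → ¥143294
  Less jobs credit ¥103000 → ¥40294

Book-profits minimum tax:
  Base (financial-statement income): ¥839100
  Exemption: 20% × (¥839100 − ¥559000) = ¥56020 ≥ ¥47000, so the exemption is fully phased out
  Base: ¥839100 − ¥0 = ¥839100
  ¥839100 × 13% = ¥109083

¥109083 > ¥40294, so the book-profits minimum tax is the binding amount.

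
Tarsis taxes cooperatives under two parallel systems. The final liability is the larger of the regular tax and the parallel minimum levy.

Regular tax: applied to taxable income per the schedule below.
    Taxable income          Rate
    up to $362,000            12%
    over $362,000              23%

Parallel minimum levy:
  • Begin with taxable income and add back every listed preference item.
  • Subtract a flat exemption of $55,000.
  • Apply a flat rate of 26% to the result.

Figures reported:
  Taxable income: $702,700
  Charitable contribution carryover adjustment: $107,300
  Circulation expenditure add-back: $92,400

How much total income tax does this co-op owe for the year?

$220,324

Regular tax:
  $362,000 × 12% = $43,440
  $340,700 × 23% = $78,361
  → $121,801

Parallel minimum levy:
  Adjusted income: $702,700 + $107,300 + $92,400 = $902,400
  Less exemption $55,000 → base $847,400
  $847,400 × 26% = $220,324

$220,324 > $121,801, so the parallel minimum levy is the binding amount.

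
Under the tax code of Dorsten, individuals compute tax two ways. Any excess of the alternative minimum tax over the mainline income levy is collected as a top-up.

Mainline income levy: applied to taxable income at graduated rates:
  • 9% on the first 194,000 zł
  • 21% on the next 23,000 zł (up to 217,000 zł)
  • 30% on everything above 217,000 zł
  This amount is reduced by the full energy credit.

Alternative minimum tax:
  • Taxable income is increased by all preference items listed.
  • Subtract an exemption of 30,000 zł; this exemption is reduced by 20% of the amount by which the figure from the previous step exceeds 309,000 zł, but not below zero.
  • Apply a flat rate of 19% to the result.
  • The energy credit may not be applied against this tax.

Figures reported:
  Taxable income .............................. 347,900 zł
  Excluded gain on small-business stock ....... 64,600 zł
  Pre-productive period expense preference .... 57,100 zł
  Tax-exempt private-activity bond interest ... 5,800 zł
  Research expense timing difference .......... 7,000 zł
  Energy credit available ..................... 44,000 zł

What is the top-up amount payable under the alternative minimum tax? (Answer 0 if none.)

Mainline income levy:
  194,000 zł × 9% = 17,460 zł
  23,000 zł × 21% = 4,830 zł
  130,900 zł × 30% = 39,270 zł
  → 61,560 zł
  Less energy credit 44,000 zł → 17,560 zł

Alternative minimum tax:
  Adjusted income: 347,900 zł + 64,600 zł + 57,100 zł + 5,800 zł + 7,000 zł = 482,400 zł
  Exemption: 20% × (482,400 zł − 309,000 zł) = 34,680 zł ≥ 30,000 zł, so the exemption is fully phased out
  Base: 482,400 zł − 0 zł = 482,400 zł
  482,400 zł × 19% = 91,656 zł

Excess of alternative minimum tax over mainline income levy: 91,656 zł − 17,560 zł = 74,096 zł.

74,096 zł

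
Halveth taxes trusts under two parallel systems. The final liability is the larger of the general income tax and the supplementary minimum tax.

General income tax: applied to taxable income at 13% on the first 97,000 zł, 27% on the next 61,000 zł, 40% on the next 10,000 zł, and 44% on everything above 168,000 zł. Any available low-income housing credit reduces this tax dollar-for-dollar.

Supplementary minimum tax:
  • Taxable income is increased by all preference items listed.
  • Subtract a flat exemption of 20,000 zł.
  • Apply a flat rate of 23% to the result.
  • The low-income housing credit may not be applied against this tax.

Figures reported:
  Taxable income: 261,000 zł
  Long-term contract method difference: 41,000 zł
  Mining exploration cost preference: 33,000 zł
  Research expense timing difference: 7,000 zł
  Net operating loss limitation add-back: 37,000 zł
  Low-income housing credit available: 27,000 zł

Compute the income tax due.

Supplementary minimum tax:
  Adjusted income: 261,000 zł + 41,000 zł + 33,000 zł + 7,000 zł + 37,000 zł = 379,000 zł
  Less exemption 20,000 zł → base 359,000 zł
  359,000 zł × 23% = 82,570 zł

General income tax:
  97,000 zł × 13% = 12,610 zł
  61,000 zł × 27% = 16,470 zł
  10,000 zł × 40% = 4,000 zł
  93,000 zł × 44% = 40,920 zł
  → 74,000 zł
  Less low-income housing credit 27,000 zł → 47,000 zł

82,570 zł > 47,000 zł, so the supplementary minimum tax is the binding amount.

82,570 zł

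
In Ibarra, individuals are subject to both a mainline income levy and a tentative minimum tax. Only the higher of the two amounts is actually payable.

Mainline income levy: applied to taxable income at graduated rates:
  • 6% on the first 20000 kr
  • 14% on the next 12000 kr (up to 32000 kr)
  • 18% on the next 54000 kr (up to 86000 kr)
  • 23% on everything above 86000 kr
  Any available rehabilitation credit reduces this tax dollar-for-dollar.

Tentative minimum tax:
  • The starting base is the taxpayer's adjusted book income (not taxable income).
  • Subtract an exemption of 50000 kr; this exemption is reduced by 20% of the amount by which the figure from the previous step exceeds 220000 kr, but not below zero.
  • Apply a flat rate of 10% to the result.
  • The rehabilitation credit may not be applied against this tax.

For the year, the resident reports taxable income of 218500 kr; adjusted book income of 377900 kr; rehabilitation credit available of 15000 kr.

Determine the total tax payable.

Mainline income levy:
  20000 kr × 6% = 1200 kr
  12000 kr × 14% = 1680 kr
  54000 kr × 18% = 9720 kr
  132500 kr × 23% = 30475 kr
  → 43075 kr
  Less rehabilitation credit 15000 kr → 28075 kr

Tentative minimum tax:
  Base (adjusted book income): 377900 kr
  Exemption: 50000 kr − 20% × (377900 kr − 220000 kr) = 50000 kr − 31580 kr = 18420 kr
  Base: 377900 kr − 18420 kr = 359480 kr
  359480 kr × 10% = 35948 kr

35948 kr > 28075 kr, so the tentative minimum tax is the binding amount.

35948 kr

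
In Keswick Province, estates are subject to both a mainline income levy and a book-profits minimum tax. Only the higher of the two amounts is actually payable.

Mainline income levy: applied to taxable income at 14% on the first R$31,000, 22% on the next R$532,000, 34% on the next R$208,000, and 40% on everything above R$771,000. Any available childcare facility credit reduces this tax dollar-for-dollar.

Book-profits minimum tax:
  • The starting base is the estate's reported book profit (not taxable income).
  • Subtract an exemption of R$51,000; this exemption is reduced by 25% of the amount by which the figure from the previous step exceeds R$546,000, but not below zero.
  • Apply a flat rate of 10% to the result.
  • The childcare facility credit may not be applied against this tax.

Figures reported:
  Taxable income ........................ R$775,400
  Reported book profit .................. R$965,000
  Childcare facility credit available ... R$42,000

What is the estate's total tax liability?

Book-profits minimum tax:
  Base (reported book profit): R$965,000
  Exemption: 25% × (R$965,000 − R$546,000) = R$104,750 ≥ R$51,000, so the exemption is fully phased out
  Base: R$965,000 − R$0 = R$965,000
  R$965,000 × 10% = R$96,500

Mainline income levy:
  R$31,000 × 14% = R$4,340
  R$532,000 × 22% = R$117,040
  R$208,000 × 34% = R$70,720
  R$4,400 × 40% = R$1,760
  → R$193,860
  Less childcare facility credit R$42,000 → R$151,860

R$151,860 > R$96,500, so the mainline income levy governs.

R$151,860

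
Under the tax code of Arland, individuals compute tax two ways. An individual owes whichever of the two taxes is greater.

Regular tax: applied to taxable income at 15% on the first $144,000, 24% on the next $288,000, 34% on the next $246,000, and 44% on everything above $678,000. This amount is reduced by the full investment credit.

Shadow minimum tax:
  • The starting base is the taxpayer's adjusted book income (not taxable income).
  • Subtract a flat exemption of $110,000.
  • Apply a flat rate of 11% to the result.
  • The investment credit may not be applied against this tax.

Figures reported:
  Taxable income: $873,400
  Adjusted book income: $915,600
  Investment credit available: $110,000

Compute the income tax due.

Regular tax:
  $144,000 × 15% = $21,600
  $288,000 × 24% = $69,120
  $246,000 × 34% = $83,640
  $195,400 × 44% = $85,976
  → $260,336
  Less investment credit $110,000 → $150,336

Shadow minimum tax:
  Base (adjusted book income): $915,600
  Less exemption $110,000 → base $805,600
  $805,600 × 11% = $88,616

$150,336 > $88,616, so the regular tax governs.

$150,336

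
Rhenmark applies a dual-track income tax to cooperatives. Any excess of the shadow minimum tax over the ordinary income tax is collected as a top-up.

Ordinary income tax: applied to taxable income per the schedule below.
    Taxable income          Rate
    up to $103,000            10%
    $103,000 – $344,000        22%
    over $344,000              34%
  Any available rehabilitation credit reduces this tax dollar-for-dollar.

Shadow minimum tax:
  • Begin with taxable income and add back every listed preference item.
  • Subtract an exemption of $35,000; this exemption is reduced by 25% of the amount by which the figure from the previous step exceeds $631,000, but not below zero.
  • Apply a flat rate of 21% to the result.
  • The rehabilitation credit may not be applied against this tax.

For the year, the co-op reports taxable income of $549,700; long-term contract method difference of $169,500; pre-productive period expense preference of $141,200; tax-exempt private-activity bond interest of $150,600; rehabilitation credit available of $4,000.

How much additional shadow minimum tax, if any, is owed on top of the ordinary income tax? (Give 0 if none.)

Shadow minimum tax:
  Adjusted income: $549,700 + $169,500 + $141,200 + $150,600 = $1,011,000
  Exemption: 25% × ($1,011,000 − $631,000) = $95,000 ≥ $35,000, so the exemption is fully phased out
  Base: $1,011,000 − $0 = $1,011,000
  $1,011,000 × 21% = $212,310

Ordinary income tax:
  $103,000 × 10% = $10,300
  $241,000 × 22% = $53,020
  $205,700 × 34% = $69,938
  → $133,258
  Less rehabilitation credit $4,000 → $129,258

Excess of shadow minimum tax over ordinary income tax: $212,310 − $129,258 = $83,052.

$83,052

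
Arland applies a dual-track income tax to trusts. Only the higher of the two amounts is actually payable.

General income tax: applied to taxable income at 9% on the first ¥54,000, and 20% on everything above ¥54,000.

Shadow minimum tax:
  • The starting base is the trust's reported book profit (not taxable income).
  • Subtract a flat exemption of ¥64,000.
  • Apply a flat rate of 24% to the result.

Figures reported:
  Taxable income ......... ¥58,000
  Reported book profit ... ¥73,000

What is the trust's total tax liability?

¥5,660

General income tax:
  ¥54,000 × 9% = ¥4,860
  ¥4,000 × 20% = ¥800
  → ¥5,660

Shadow minimum tax:
  Base (reported book profit): ¥73,000
  Less exemption ¥64,000 → base ¥9,000
  ¥9,000 × 24% = ¥2,160

¥5,660 > ¥2,160, so the general income tax governs.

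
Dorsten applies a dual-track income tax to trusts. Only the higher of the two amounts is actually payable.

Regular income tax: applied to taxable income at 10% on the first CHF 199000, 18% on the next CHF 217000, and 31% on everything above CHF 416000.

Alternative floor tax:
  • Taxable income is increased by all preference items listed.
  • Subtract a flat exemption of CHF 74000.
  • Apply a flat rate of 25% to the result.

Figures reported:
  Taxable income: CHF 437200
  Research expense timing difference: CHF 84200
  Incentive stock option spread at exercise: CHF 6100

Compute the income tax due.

Regular income tax:
  CHF 199000 × 10% = CHF 19900
  CHF 217000 × 18% = CHF 39060
  CHF 21200 × 31% = CHF 6572
  → CHF 65532

Alternative floor tax:
  Adjusted income: CHF 437200 + CHF 84200 + CHF 6100 = CHF 527500
  Less exemption CHF 74000 → base CHF 453500
  CHF 453500 × 25% = CHF 113375

CHF 113375 > CHF 65532, so the alternative floor tax is the binding amount.

CHF 113375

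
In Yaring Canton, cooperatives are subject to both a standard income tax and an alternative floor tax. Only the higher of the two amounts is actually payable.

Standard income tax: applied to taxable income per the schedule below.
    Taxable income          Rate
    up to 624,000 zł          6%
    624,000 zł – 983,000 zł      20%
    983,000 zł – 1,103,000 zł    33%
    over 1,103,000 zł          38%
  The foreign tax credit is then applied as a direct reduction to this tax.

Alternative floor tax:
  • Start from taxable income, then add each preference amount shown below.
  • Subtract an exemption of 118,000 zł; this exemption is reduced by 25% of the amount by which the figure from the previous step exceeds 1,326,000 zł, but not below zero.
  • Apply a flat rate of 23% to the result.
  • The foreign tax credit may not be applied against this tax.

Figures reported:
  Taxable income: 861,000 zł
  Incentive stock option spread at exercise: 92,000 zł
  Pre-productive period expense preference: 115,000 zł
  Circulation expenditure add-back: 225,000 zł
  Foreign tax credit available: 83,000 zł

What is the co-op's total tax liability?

270,250 zł

Standard income tax:
  624,000 zł × 6% = 37,440 zł
  237,000 zł × 20% = 47,400 zł
  → 84,840 zł
  Less foreign tax credit 83,000 zł → 1,840 zł

Alternative floor tax:
  Adjusted income: 861,000 zł + 92,000 zł + 115,000 zł + 225,000 zł = 1,293,000 zł
  Exemption: 1,293,000 zł ≤ 1,326,000 zł, so full 118,000 zł applies
  Base: 1,293,000 zł − 118,000 zł = 1,175,000 zł
  1,175,000 zł × 23% = 270,250 zł

270,250 zł > 1,840 zł, so the alternative floor tax is the binding amount.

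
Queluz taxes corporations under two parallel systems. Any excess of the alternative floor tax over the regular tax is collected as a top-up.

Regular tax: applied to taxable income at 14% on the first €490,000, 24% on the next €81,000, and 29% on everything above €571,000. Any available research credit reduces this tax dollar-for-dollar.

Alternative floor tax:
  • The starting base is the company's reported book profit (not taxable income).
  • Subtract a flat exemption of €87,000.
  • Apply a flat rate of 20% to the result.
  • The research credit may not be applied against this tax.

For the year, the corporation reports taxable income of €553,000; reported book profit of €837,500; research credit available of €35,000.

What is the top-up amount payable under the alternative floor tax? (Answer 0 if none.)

Regular tax:
  €490,000 × 14% = €68,600
  €63,000 × 24% = €15,120
  → €83,720
  Less research credit €35,000 → €48,720

Alternative floor tax:
  Base (reported book profit): €837,500
  Less exemption €87,000 → base €750,500
  €750,500 × 20% = €150,100

Excess of alternative floor tax over regular tax: €150,100 − €48,720 = €101,380.

€101,380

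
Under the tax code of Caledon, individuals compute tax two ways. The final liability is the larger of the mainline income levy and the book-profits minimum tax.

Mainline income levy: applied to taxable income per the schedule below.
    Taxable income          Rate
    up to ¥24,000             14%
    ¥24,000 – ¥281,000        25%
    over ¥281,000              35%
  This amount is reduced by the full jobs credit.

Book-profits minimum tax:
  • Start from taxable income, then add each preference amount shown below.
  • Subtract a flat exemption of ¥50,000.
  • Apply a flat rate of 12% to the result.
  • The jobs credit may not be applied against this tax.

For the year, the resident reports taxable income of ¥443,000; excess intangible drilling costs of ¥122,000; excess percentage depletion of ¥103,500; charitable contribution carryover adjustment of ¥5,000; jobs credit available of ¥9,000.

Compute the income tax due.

¥115,310

Mainline income levy:
  ¥24,000 × 14% = ¥3,360
  ¥257,000 × 25% = ¥64,250
  ¥162,000 × 35% = ¥56,700
  → ¥124,310
  Less jobs credit ¥9,000 → ¥115,310

Book-profits minimum tax:
  Adjusted income: ¥443,000 + ¥122,000 + ¥103,500 + ¥5,000 = ¥673,500
  Less exemption ¥50,000 → base ¥623,500
  ¥623,500 × 12% = ¥74,820

¥115,310 > ¥74,820, so the mainline income levy governs.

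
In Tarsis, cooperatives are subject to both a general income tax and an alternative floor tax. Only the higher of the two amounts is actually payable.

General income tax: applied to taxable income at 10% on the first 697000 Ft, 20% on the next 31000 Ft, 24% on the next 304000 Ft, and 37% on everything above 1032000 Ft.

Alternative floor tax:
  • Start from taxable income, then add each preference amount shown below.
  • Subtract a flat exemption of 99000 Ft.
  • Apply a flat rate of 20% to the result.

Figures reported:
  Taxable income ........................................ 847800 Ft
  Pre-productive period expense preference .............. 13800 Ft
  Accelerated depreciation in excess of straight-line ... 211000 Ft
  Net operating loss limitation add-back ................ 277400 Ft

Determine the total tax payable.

Alternative floor tax:
  Adjusted income: 847800 Ft + 13800 Ft + 211000 Ft + 277400 Ft = 1350000 Ft
  Less exemption 99000 Ft → base 1251000 Ft
  1251000 Ft × 20% = 250200 Ft

General income tax:
  697000 Ft × 10% = 69700 Ft
  31000 Ft × 20% = 6200 Ft
  119800 Ft × 24% = 28752 Ft
  → 104652 Ft

250200 Ft > 104652 Ft, so the alternative floor tax is the binding amount.

250200 Ft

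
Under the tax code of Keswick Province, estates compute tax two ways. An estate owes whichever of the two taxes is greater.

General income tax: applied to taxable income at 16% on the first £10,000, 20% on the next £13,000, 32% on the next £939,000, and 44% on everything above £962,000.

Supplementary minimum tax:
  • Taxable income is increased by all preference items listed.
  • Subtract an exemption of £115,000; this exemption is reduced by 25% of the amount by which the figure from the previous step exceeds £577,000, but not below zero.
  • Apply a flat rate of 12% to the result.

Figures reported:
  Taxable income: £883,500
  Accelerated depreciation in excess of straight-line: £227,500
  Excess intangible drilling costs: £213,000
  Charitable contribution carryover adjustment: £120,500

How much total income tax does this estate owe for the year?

£279,560

General income tax:
  £10,000 × 16% = £1,600
  £13,000 × 20% = £2,600
  £860,500 × 32% = £275,360
  → £279,560

Supplementary minimum tax:
  Adjusted income: £883,500 + £227,500 + £213,000 + £120,500 = £1,444,500
  Exemption: 25% × (£1,444,500 − £577,000) = £216,875 ≥ £115,000, so the exemption is fully phased out
  Base: £1,444,500 − £0 = £1,444,500
  £1,444,500 × 12% = £173,340

£279,560 > £173,340, so the general income tax governs.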